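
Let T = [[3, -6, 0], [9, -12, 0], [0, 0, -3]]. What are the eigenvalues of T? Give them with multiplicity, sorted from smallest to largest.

Characteristic polynomial: p(s) = s^3 + 12s^2 + 45s + 54 = (s + 3)^2(s + 6).
Roots (with multiplicity): -6, -3, -3.

-6, -3, -3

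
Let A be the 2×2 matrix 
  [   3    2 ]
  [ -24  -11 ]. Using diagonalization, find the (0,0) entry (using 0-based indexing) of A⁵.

Characteristic polynomial: s^2 + 8s + 15 = (s + 3)(s + 5), so the eigenvalues are -5, -3.
s=-3: eigenvector (1, -3).
s=-5: eigenvector (-1, 4).
P = [[1, -1], [-3, 4]], D = diag(-3, -5), P⁻¹ = [[4, 1], [3, 1]].
A⁵ = P·diag(-243, -3125)·P⁻¹ = [[8403, 2882], [-34584, -11771]].
The requested entry is 8403.

8403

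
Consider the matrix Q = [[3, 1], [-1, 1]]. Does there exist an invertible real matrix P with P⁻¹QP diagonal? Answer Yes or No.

Characteristic polynomial: p(t) = t^2 - 4t + 4 = (t - 2)^2.
t = 2 has algebraic multiplicity 2; rank(Q − 2I) = 1, so geometric multiplicity = 1.
Geometric multiplicity < algebraic multiplicity, so Q is not diagonalizable.

No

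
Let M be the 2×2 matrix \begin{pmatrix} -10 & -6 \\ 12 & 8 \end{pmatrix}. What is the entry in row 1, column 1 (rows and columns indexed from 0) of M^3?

80

Characteristic polynomial: λ^2 + 2λ - 8 = (λ - 2)(λ + 4), so the eigenvalues are -4, 2.
λ=2: eigenvector (1, -2).
λ=-4: eigenvector (1, -1).
P = [[1, 1], [-2, -1]], D = diag(2, -4), P⁻¹ = [[-1, -1], [2, 1]].
M³ = P·diag(8, -64)·P⁻¹ = [[-136, -72], [144, 80]].
The requested entry is 80.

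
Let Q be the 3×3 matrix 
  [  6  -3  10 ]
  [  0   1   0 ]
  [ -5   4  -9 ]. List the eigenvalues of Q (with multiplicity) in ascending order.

Characteristic polynomial: p(s) = s^3 + 2s^2 - 7s + 4 = (s - 1)^2(s + 4).
Roots (with multiplicity): -4, 1, 1.

-4, 1, 1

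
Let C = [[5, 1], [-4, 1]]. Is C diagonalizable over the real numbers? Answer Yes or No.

Characteristic polynomial: p(λ) = λ^2 - 6λ + 9 = (λ - 3)^2.
λ = 3 has algebraic multiplicity 2; rank(C − 3I) = 1, so geometric multiplicity = 1.
Geometric multiplicity < algebraic multiplicity, so C is not diagonalizable.

No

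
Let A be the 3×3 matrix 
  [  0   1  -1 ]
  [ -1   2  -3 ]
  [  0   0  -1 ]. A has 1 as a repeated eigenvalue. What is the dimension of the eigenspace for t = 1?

A − 1I = [[-1, 1, -1], [-1, 1, -3], [0, 0, -2]].
This matrix has rank 2, so its null space has dimension 3 − 2 = 1.

1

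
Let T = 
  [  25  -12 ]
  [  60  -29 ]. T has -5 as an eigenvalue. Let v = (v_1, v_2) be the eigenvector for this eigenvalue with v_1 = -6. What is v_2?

-15

T + 5I = [[30, -12], [60, -24]].
Solving (T + 5I)v = 0 gives the eigenspace spanned by (-6, -15).
With v_1 = -6, v = (-6, -15), so v_2 = -15.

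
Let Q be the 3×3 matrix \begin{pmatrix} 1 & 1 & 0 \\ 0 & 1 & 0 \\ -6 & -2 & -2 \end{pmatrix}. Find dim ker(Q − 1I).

Q − 1I = [[0, 1, 0], [0, 0, 0], [-6, -2, -3]].
This matrix has rank 2, so its null space has dimension 3 − 2 = 1.

1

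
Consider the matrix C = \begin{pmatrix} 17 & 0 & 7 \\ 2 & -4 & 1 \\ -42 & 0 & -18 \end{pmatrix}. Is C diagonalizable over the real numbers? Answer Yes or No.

No

Characteristic polynomial: p(μ) = μ^3 + 5μ^2 - 8μ - 48 = (μ - 3)(μ + 4)^2.
μ = -4 has algebraic multiplicity 2; rank(C + 4I) = 2, so geometric multiplicity = 1.
Geometric multiplicity < algebraic multiplicity, so C is not diagonalizable.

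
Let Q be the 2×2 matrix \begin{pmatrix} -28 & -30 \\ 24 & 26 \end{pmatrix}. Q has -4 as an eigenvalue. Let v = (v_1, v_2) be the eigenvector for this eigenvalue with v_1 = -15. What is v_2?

12

Q + 4I = [[-24, -30], [24, 30]].
Solving (Q + 4I)v = 0 gives the eigenspace spanned by (-15, 12).
With v_1 = -15, v = (-15, 12), so v_2 = 12.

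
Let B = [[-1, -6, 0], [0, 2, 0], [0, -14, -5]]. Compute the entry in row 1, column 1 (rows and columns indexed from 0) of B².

4

Characteristic polynomial: λ^3 + 4λ^2 - 7λ - 10 = (λ - 2)(λ + 1)(λ + 5), so the eigenvalues are -5, -1, 2.
λ=-1: eigenvector (1, 0, 0).
λ=-5: eigenvector (0, 0, 1).
λ=2: eigenvector (-2, 1, -2).
P = [[1, 0, -2], [0, 0, 1], [0, 1, -2]], D = diag(-1, -5, 2), P⁻¹ = [[1, 2, 0], [0, 2, 1], [0, 1, 0]].
B² = P·diag(1, 25, 4)·P⁻¹ = [[1, -6, 0], [0, 4, 0], [0, 42, 25]].
The requested entry is 4.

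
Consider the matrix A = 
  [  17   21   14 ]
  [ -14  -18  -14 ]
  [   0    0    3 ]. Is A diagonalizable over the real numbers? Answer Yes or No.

Yes

Characteristic polynomial: p(r) = r^3 - 2r^2 - 15r + 36 = (r - 3)^2(r + 4).
r = 3 has algebraic multiplicity 2; rank(A − 3I) = 1, so geometric multiplicity = 2.
Every eigenvalue has geometric = algebraic multiplicity, so A is diagonalizable.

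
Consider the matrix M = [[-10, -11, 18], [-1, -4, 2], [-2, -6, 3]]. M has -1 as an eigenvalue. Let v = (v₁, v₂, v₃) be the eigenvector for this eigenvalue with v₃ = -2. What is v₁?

-4

M + 1I = [[-9, -11, 18], [-1, -3, 2], [-2, -6, 4]].
Solving (M + 1I)v = 0 gives the eigenspace spanned by (-4, 0, -2).
With v₃ = -2, v = (-4, 0, -2), so v₁ = -4.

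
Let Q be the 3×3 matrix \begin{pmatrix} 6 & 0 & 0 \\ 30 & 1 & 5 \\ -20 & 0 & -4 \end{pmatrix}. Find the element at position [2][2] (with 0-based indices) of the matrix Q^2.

Characteristic polynomial: λ^3 - 3λ^2 - 22λ + 24 = (λ - 6)(λ - 1)(λ + 4), so the eigenvalues are -4, 1, 6.
λ=6: eigenvector (1, 4, -2).
λ=1: eigenvector (0, 1, 0).
λ=-4: eigenvector (0, -1, 1).
P = [[1, 0, 0], [4, 1, -1], [-2, 0, 1]], D = diag(6, 1, -4), P⁻¹ = [[1, 0, 0], [-2, 1, 1], [2, 0, 1]].
Q² = P·diag(36, 1, 16)·P⁻¹ = [[36, 0, 0], [110, 1, -15], [-40, 0, 16]].
The requested entry is 16.

16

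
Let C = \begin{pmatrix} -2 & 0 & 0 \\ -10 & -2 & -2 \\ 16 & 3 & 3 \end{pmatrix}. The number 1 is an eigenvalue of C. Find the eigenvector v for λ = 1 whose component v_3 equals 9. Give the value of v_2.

-6

C − 1I = [[-3, 0, 0], [-10, -3, -2], [16, 3, 2]].
Solving (C − 1I)v = 0 gives the eigenspace spanned by (0, -6, 9).
With v_3 = 9, v = (0, -6, 9), so v_2 = -6.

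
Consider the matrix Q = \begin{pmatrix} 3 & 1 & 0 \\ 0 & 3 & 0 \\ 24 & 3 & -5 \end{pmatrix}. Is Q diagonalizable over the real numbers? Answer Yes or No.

No

Characteristic polynomial: p(μ) = μ^3 - μ^2 - 21μ + 45 = (μ - 3)^2(μ + 5).
μ = 3 has algebraic multiplicity 2; rank(Q − 3I) = 2, so geometric multiplicity = 1.
Geometric multiplicity < algebraic multiplicity, so Q is not diagonalizable.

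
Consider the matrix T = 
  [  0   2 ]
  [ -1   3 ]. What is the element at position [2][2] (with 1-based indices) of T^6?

Characteristic polynomial: r^2 - 3r + 2 = (r - 2)(r - 1), so the eigenvalues are 1, 2.
r=2: eigenvector (1, 1).
r=1: eigenvector (-2, -1).
P = [[1, -2], [1, -1]], D = diag(2, 1), P⁻¹ = [[-1, 2], [-1, 1]].
T⁶ = P·diag(64, 1)·P⁻¹ = [[-62, 126], [-63, 127]].
The requested entry is 127.

127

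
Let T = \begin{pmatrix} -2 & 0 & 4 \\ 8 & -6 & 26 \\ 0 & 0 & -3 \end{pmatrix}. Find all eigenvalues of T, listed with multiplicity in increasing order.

-6, -3, -2

Characteristic polynomial: p(r) = r^3 + 11r^2 + 36r + 36 = (r + 2)(r + 3)(r + 6).
Roots (with multiplicity): -6, -3, -2.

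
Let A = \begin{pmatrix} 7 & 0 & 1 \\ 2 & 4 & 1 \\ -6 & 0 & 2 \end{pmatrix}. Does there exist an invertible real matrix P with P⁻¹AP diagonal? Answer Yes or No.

Characteristic polynomial: p(t) = t^3 - 13t^2 + 56t - 80 = (t - 5)(t - 4)^2.
t = 4 has algebraic multiplicity 2; rank(A − 4I) = 2, so geometric multiplicity = 1.
Geometric multiplicity < algebraic multiplicity, so A is not diagonalizable.

No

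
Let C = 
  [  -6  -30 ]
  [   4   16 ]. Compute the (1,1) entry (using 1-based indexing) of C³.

-696

Characteristic polynomial: λ^2 - 10λ + 24 = (λ - 6)(λ - 4), so the eigenvalues are 4, 6.
λ=4: eigenvector (-3, 1).
λ=6: eigenvector (-5, 2).
P = [[-3, -5], [1, 2]], D = diag(4, 6), P⁻¹ = [[-2, -5], [1, 3]].
C³ = P·diag(64, 216)·P⁻¹ = [[-696, -2280], [304, 976]].
The requested entry is -696.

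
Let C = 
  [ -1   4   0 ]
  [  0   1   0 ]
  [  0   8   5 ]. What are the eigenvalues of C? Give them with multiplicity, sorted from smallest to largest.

Characteristic polynomial: p(μ) = μ^3 - 5μ^2 - μ + 5 = (μ - 5)(μ - 1)(μ + 1).
Roots (with multiplicity): -1, 1, 5.

-1, 1, 5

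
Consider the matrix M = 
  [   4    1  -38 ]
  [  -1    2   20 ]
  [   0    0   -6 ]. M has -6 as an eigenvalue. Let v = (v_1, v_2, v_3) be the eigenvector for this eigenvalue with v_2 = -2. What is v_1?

M + 6I = [[10, 1, -38], [-1, 8, 20], [0, 0, 0]].
Solving (M + 6I)v = 0 gives the eigenspace spanned by (4, -2, 1).
With v_2 = -2, v = (4, -2, 1), so v_1 = 4.

4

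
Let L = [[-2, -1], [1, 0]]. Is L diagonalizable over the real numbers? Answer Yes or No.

Characteristic polynomial: p(μ) = μ^2 + 2μ + 1 = (μ + 1)^2.
μ = -1 has algebraic multiplicity 2; rank(L + 1I) = 1, so geometric multiplicity = 1.
Geometric multiplicity < algebraic multiplicity, so L is not diagonalizable.

No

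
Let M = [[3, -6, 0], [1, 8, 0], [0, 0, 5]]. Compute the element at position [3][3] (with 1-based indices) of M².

25

Characteristic polynomial: λ^3 - 16λ^2 + 85λ - 150 = (λ - 6)(λ - 5)^2, so the eigenvalues are 5, 5, 6.
λ=6: eigenvector (-2, 1, 0).
λ=5: eigenvector (3, -1, 0).
λ=5: eigenvector (0, 0, 1).
P = [[-2, 3, 0], [1, -1, 0], [0, 0, 1]], D = diag(6, 5, 5), P⁻¹ = [[1, 3, 0], [1, 2, 0], [0, 0, 1]].
M² = P·diag(36, 25, 25)·P⁻¹ = [[3, -66, 0], [11, 58, 0], [0, 0, 25]].
The requested entry is 25.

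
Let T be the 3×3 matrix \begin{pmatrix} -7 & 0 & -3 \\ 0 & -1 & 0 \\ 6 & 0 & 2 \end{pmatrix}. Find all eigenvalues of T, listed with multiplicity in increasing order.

-4, -1, -1

Characteristic polynomial: p(μ) = μ^3 + 6μ^2 + 9μ + 4 = (μ + 1)^2(μ + 4).
Roots (with multiplicity): -4, -1, -1.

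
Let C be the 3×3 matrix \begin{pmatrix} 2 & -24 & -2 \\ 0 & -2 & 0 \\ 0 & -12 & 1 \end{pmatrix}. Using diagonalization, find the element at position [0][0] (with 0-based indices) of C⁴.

16

Characteristic polynomial: t^3 - t^2 - 4t + 4 = (t - 2)(t - 1)(t + 2), so the eigenvalues are -2, 1, 2.
t=2: eigenvector (1, 0, 0).
t=-2: eigenvector (8, 1, 4).
t=1: eigenvector (2, 0, 1).
P = [[1, 8, 2], [0, 1, 0], [0, 4, 1]], D = diag(2, -2, 1), P⁻¹ = [[1, 0, -2], [0, 1, 0], [0, -4, 1]].
C⁴ = P·diag(16, 16, 1)·P⁻¹ = [[16, 120, -30], [0, 16, 0], [0, 60, 1]].
The requested entry is 16.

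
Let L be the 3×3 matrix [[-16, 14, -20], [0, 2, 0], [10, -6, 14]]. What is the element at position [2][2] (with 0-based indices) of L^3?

Characteristic polynomial: r^3 - 28r + 48 = (r - 4)(r - 2)(r + 6), so the eigenvalues are -6, 2, 4.
r=4: eigenvector (-1, 0, 1).
r=-6: eigenvector (-2, 0, 1).
r=2: eigenvector (3, 1, -2).
P = [[-1, -2, 3], [0, 0, 1], [1, 1, -2]], D = diag(4, -6, 2), P⁻¹ = [[1, 1, 2], [-1, 1, -1], [0, 1, 0]].
L³ = P·diag(64, -216, 8)·P⁻¹ = [[-496, 392, -560], [0, 8, 0], [280, -168, 344]].
The requested entry is 344.

344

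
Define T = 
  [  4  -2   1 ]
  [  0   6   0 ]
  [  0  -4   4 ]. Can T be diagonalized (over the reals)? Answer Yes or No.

No

Characteristic polynomial: p(r) = r^3 - 14r^2 + 64r - 96 = (r - 6)(r - 4)^2.
r = 4 has algebraic multiplicity 2; rank(T − 4I) = 2, so geometric multiplicity = 1.
Geometric multiplicity < algebraic multiplicity, so T is not diagonalizable.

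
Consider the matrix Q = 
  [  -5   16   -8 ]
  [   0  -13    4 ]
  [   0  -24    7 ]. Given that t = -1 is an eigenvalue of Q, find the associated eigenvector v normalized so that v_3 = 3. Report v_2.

1

Q + 1I = [[-4, 16, -8], [0, -12, 4], [0, -24, 8]].
Solving (Q + 1I)v = 0 gives the eigenspace spanned by (-2, 1, 3).
With v_3 = 3, v = (-2, 1, 3), so v_2 = 1.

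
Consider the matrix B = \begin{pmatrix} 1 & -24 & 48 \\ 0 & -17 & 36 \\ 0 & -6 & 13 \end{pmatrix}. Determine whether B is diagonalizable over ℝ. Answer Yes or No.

Characteristic polynomial: p(s) = s^3 + 3s^2 - 9s + 5 = (s - 1)^2(s + 5).
s = 1 has algebraic multiplicity 2; rank(B − 1I) = 1, so geometric multiplicity = 2.
Every eigenvalue has geometric = algebraic multiplicity, so B is diagonalizable.

Yes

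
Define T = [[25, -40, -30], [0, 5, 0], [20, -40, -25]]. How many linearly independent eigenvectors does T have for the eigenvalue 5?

T − 5I = [[20, -40, -30], [0, 0, 0], [20, -40, -30]].
This matrix has rank 1, so its null space has dimension 3 − 1 = 2.

2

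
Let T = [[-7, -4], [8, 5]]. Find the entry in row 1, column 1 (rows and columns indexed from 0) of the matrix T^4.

Characteristic polynomial: λ^2 + 2λ - 3 = (λ - 1)(λ + 3), so the eigenvalues are -3, 1.
λ=1: eigenvector (1, -2).
λ=-3: eigenvector (1, -1).
P = [[1, 1], [-2, -1]], D = diag(1, -3), P⁻¹ = [[-1, -1], [2, 1]].
T⁴ = P·diag(1, 81)·P⁻¹ = [[161, 80], [-160, -79]].
The requested entry is -79.

-79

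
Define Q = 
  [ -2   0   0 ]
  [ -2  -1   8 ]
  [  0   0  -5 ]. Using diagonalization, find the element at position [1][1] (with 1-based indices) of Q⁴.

Characteristic polynomial: s^3 + 8s^2 + 17s + 10 = (s + 1)(s + 2)(s + 5), so the eigenvalues are -5, -2, -1.
s=-2: eigenvector (1, 2, 0).
s=-1: eigenvector (0, 1, 0).
s=-5: eigenvector (0, -2, 1).
P = [[1, 0, 0], [2, 1, -2], [0, 0, 1]], D = diag(-2, -1, -5), P⁻¹ = [[1, 0, 0], [-2, 1, 2], [0, 0, 1]].
Q⁴ = P·diag(16, 1, 625)·P⁻¹ = [[16, 0, 0], [30, 1, -1248], [0, 0, 625]].
The requested entry is 16.

16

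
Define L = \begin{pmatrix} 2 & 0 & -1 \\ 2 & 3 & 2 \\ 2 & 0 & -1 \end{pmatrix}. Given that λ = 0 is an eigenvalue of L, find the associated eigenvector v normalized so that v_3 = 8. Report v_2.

L = [[2, 0, -1], [2, 3, 2], [2, 0, -1]].
Solving (L)v = 0 gives the eigenspace spanned by (4, -8, 8).
With v_3 = 8, v = (4, -8, 8), so v_2 = -8.

-8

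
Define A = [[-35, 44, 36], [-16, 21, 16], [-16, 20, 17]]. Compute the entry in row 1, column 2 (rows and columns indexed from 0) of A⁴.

Characteristic polynomial: t^3 - 3t^2 - 13t + 15 = (t - 5)(t - 1)(t + 3), so the eigenvalues are -3, 1, 5.
t=1: eigenvector (1, 0, 1).
t=5: eigenvector (2, 1, 1).
t=-3: eigenvector (5, 2, 2).
P = [[1, 2, 5], [0, 1, 2], [1, 1, 2]], D = diag(1, 5, -3), P⁻¹ = [[0, -1, 1], [-2, 3, 2], [1, -1, -1]].
A⁴ = P·diag(1, 625, 81)·P⁻¹ = [[-2095, 3344, 2096], [-1088, 1713, 1088], [-1088, 1712, 1089]].
The requested entry is 1088.

1088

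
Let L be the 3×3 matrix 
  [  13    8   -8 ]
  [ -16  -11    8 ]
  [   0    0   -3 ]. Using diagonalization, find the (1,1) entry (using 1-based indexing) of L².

41

Characteristic polynomial: μ^3 + μ^2 - 21μ - 45 = (μ - 5)(μ + 3)^2, so the eigenvalues are -3, -3, 5.
μ=5: eigenvector (1, -1, 0).
μ=-3: eigenvector (-2, 5, 1).
μ=-3: eigenvector (-1, 2, 0).
P = [[1, -2, -1], [-1, 5, 2], [0, 1, 0]], D = diag(5, -3, -3), P⁻¹ = [[2, 1, -1], [0, 0, 1], [1, 1, -3]].
L² = P·diag(25, 9, 9)·P⁻¹ = [[41, 16, -16], [-32, -7, 16], [0, 0, 9]].
The requested entry is 41.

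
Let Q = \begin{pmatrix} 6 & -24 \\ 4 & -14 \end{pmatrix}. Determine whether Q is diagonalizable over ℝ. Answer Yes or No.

Characteristic polynomial: p(t) = t^2 + 8t + 12 = (t + 2)(t + 6).
All 2 eigenvalues are distinct, so Q is diagonalizable.

Yes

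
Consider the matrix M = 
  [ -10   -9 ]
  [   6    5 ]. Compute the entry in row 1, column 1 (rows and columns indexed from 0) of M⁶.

-8189

Characteristic polynomial: r^2 + 5r + 4 = (r + 1)(r + 4), so the eigenvalues are -4, -1.
r=-1: eigenvector (1, -1).
r=-4: eigenvector (3, -2).
P = [[1, 3], [-1, -2]], D = diag(-1, -4), P⁻¹ = [[-2, -3], [1, 1]].
M⁶ = P·diag(1, 4096)·P⁻¹ = [[12286, 12285], [-8190, -8189]].
The requested entry is -8189.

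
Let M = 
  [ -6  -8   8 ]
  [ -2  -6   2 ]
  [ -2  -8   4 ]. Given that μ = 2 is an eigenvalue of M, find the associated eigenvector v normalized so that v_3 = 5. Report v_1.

5

M − 2I = [[-8, -8, 8], [-2, -8, 2], [-2, -8, 2]].
Solving (M − 2I)v = 0 gives the eigenspace spanned by (5, 0, 5).
With v_3 = 5, v = (5, 0, 5), so v_1 = 5.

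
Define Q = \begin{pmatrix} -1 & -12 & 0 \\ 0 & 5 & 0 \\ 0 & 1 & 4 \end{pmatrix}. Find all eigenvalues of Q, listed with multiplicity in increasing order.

-1, 4, 5

Characteristic polynomial: p(μ) = μ^3 - 8μ^2 + 11μ + 20 = (μ - 5)(μ - 4)(μ + 1).
Roots (with multiplicity): -1, 4, 5.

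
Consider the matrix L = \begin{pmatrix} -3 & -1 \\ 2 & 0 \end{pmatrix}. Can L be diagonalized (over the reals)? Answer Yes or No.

Yes

Characteristic polynomial: p(r) = r^2 + 3r + 2 = (r + 1)(r + 2).
All 2 eigenvalues are distinct, so L is diagonalizable.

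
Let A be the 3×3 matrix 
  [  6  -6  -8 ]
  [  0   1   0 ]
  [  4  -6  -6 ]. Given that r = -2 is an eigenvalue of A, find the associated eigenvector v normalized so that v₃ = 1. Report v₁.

1

A + 2I = [[8, -6, -8], [0, 3, 0], [4, -6, -4]].
Solving (A + 2I)v = 0 gives the eigenspace spanned by (1, 0, 1).
With v₃ = 1, v = (1, 0, 1), so v₁ = 1.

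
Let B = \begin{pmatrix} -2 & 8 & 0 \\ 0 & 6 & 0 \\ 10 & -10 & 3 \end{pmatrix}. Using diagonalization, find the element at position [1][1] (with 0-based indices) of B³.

216

Characteristic polynomial: s^3 - 7s^2 + 36 = (s - 6)(s - 3)(s + 2), so the eigenvalues are -2, 3, 6.
s=-2: eigenvector (1, 0, -2).
s=6: eigenvector (1, 1, 0).
s=3: eigenvector (0, 0, 1).
P = [[1, 1, 0], [0, 1, 0], [-2, 0, 1]], D = diag(-2, 6, 3), P⁻¹ = [[1, -1, 0], [0, 1, 0], [2, -2, 1]].
B³ = P·diag(-8, 216, 27)·P⁻¹ = [[-8, 224, 0], [0, 216, 0], [70, -70, 27]].
The requested entry is 216.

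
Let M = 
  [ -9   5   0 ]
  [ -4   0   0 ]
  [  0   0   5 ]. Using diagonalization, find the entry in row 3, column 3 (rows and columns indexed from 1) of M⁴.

Characteristic polynomial: t^3 + 4t^2 - 25t - 100 = (t - 5)(t + 4)(t + 5), so the eigenvalues are -5, -4, 5.
t=-5: eigenvector (5, 4, 0).
t=-4: eigenvector (1, 1, 0).
t=5: eigenvector (0, 0, 1).
P = [[5, 1, 0], [4, 1, 0], [0, 0, 1]], D = diag(-5, -4, 5), P⁻¹ = [[1, -1, 0], [-4, 5, 0], [0, 0, 1]].
M⁴ = P·diag(625, 256, 625)·P⁻¹ = [[2101, -1845, 0], [1476, -1220, 0], [0, 0, 625]].
The requested entry is 625.

625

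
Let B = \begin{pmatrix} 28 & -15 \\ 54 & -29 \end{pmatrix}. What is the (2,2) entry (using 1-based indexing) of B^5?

Characteristic polynomial: s^2 + s - 2 = (s - 1)(s + 2), so the eigenvalues are -2, 1.
s=1: eigenvector (-5, -9).
s=-2: eigenvector (1, 2).
P = [[-5, 1], [-9, 2]], D = diag(1, -2), P⁻¹ = [[-2, 1], [-9, 5]].
B⁵ = P·diag(1, -32)·P⁻¹ = [[298, -165], [594, -329]].
The requested entry is -329.

-329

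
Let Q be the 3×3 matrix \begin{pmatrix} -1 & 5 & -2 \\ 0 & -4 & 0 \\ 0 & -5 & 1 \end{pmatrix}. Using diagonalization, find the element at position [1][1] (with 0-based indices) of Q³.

Characteristic polynomial: r^3 + 4r^2 - r - 4 = (r - 1)(r + 1)(r + 4), so the eigenvalues are -4, -1, 1.
r=-4: eigenvector (-1, 1, 1).
r=-1: eigenvector (1, 0, 0).
r=1: eigenvector (-1, 0, 1).
P = [[-1, 1, -1], [1, 0, 0], [1, 0, 1]], D = diag(-4, -1, 1), P⁻¹ = [[0, 1, 0], [1, 0, 1], [0, -1, 1]].
Q³ = P·diag(-64, -1, 1)·P⁻¹ = [[-1, 65, -2], [0, -64, 0], [0, -65, 1]].
The requested entry is -64.

-64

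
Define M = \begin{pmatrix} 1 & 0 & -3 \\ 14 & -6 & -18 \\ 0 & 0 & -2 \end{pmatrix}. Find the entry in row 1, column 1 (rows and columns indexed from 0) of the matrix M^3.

Characteristic polynomial: μ^3 + 7μ^2 + 4μ - 12 = (μ - 1)(μ + 2)(μ + 6), so the eigenvalues are -6, -2, 1.
μ=-2: eigenvector (1, -1, 1).
μ=-6: eigenvector (0, 1, 0).
μ=1: eigenvector (1, 2, 0).
P = [[1, 0, 1], [-1, 1, 2], [1, 0, 0]], D = diag(-2, -6, 1), P⁻¹ = [[0, 0, 1], [-2, 1, 3], [1, 0, -1]].
M³ = P·diag(-8, -216, 1)·P⁻¹ = [[1, 0, -9], [434, -216, -642], [0, 0, -8]].
The requested entry is -216.

-216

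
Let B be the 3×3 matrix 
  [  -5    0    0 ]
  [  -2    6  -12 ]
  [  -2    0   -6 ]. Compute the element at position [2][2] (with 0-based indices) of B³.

Characteristic polynomial: λ^3 + 5λ^2 - 36λ - 180 = (λ - 6)(λ + 5)(λ + 6), so the eigenvalues are -6, -5, 6.
λ=-5: eigenvector (1, -2, -2).
λ=6: eigenvector (0, 1, 0).
λ=-6: eigenvector (0, 1, 1).
P = [[1, 0, 0], [-2, 1, 1], [-2, 0, 1]], D = diag(-5, 6, -6), P⁻¹ = [[1, 0, 0], [0, 1, -1], [2, 0, 1]].
B³ = P·diag(-125, 216, -216)·P⁻¹ = [[-125, 0, 0], [-182, 216, -432], [-182, 0, -216]].
The requested entry is -216.

-216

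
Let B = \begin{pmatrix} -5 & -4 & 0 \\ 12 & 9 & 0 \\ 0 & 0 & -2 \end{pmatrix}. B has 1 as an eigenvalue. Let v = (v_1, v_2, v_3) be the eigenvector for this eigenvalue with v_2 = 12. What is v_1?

-8

B − 1I = [[-6, -4, 0], [12, 8, 0], [0, 0, -3]].
Solving (B − 1I)v = 0 gives the eigenspace spanned by (-8, 12, 0).
With v_2 = 12, v = (-8, 12, 0), so v_1 = -8.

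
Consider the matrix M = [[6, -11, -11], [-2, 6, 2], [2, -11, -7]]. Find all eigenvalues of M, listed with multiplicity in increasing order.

-5, 4, 6

Characteristic polynomial: p(μ) = μ^3 - 5μ^2 - 26μ + 120 = (μ - 6)(μ - 4)(μ + 5).
Roots (with multiplicity): -5, 4, 6.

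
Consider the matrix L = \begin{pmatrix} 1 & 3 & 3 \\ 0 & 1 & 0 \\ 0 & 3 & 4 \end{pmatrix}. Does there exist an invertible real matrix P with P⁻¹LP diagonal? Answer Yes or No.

Characteristic polynomial: p(μ) = μ^3 - 6μ^2 + 9μ - 4 = (μ - 4)(μ - 1)^2.
μ = 1 has algebraic multiplicity 2; rank(L − 1I) = 1, so geometric multiplicity = 2.
Every eigenvalue has geometric = algebraic multiplicity, so L is diagonalizable.

Yes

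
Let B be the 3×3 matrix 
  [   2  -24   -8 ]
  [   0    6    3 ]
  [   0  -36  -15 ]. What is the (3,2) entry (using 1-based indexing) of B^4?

14580

Characteristic polynomial: μ^3 + 7μ^2 - 36 = (μ - 2)(μ + 3)(μ + 6), so the eigenvalues are -6, -3, 2.
μ=2: eigenvector (1, 0, 0).
μ=-3: eigenvector (0, 1, -3).
μ=-6: eigenvector (1, -1, 4).
P = [[1, 0, 1], [0, 1, -1], [0, -3, 4]], D = diag(2, -3, -6), P⁻¹ = [[1, -3, -1], [0, 4, 1], [0, 3, 1]].
B⁴ = P·diag(16, 81, 1296)·P⁻¹ = [[16, 3840, 1280], [0, -3564, -1215], [0, 14580, 4941]].
The requested entry is 14580.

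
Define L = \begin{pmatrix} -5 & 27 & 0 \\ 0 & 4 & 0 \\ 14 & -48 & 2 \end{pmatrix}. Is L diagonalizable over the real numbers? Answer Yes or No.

Characteristic polynomial: p(t) = t^3 - t^2 - 22t + 40 = (t - 4)(t - 2)(t + 5).
All 3 eigenvalues are distinct, so L is diagonalizable.

Yes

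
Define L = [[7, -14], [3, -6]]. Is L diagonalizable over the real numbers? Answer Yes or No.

Yes

Characteristic polynomial: p(r) = r^2 - r = r(r - 1).
All 2 eigenvalues are distinct, so L is diagonalizable.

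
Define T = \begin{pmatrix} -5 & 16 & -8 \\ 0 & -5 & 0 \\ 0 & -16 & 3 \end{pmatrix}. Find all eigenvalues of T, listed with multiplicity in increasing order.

-5, -5, 3

Characteristic polynomial: p(μ) = μ^3 + 7μ^2 - 5μ - 75 = (μ - 3)(μ + 5)^2.
Roots (with multiplicity): -5, -5, 3.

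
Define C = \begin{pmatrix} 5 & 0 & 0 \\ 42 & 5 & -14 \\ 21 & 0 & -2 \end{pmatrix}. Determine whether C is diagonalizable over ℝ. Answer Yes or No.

Characteristic polynomial: p(r) = r^3 - 8r^2 + 5r + 50 = (r - 5)^2(r + 2).
r = 5 has algebraic multiplicity 2; rank(C − 5I) = 1, so geometric multiplicity = 2.
Every eigenvalue has geometric = algebraic multiplicity, so C is diagonalizable.

Yes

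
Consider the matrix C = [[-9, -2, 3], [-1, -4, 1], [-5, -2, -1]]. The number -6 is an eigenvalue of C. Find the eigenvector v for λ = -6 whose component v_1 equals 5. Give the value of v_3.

5

C + 6I = [[-3, -2, 3], [-1, 2, 1], [-5, -2, 5]].
Solving (C + 6I)v = 0 gives the eigenspace spanned by (5, 0, 5).
With v_1 = 5, v = (5, 0, 5), so v_3 = 5.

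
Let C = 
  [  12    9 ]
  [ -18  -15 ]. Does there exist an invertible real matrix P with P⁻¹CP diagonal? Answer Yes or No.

Yes

Characteristic polynomial: p(t) = t^2 + 3t - 18 = (t - 3)(t + 6).
All 2 eigenvalues are distinct, so C is diagonalizable.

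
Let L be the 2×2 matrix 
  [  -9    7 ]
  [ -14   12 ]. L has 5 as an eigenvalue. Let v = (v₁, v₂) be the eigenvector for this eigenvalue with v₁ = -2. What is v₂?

-4

L − 5I = [[-14, 7], [-14, 7]].
Solving (L − 5I)v = 0 gives the eigenspace spanned by (-2, -4).
With v₁ = -2, v = (-2, -4), so v₂ = -4.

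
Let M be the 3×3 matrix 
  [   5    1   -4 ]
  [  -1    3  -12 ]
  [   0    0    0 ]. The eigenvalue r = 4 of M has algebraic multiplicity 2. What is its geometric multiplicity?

M − 4I = [[1, 1, -4], [-1, -1, -12], [0, 0, -4]].
This matrix has rank 2, so its null space has dimension 3 − 2 = 1.

1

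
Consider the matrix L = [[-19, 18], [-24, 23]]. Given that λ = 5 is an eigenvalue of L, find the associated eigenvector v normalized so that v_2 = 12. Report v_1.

9

L − 5I = [[-24, 18], [-24, 18]].
Solving (L − 5I)v = 0 gives the eigenspace spanned by (9, 12).
With v_2 = 12, v = (9, 12), so v_1 = 9.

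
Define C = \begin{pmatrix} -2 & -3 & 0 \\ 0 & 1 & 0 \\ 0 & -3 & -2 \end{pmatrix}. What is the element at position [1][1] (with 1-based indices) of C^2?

4

Characteristic polynomial: s^3 + 3s^2 - 4 = (s - 1)(s + 2)^2, so the eigenvalues are -2, -2, 1.
s=-2: eigenvector (1, 0, 1).
s=-2: eigenvector (-2, 0, -1).
s=1: eigenvector (-1, 1, -1).
P = [[1, -2, -1], [0, 0, 1], [1, -1, -1]], D = diag(-2, -2, 1), P⁻¹ = [[-1, 1, 2], [-1, 0, 1], [0, 1, 0]].
C² = P·diag(4, 4, 1)·P⁻¹ = [[4, 3, 0], [0, 1, 0], [0, 3, 4]].
The requested entry is 4.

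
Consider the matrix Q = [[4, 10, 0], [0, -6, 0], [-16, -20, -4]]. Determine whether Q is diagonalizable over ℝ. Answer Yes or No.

Yes

Characteristic polynomial: p(r) = r^3 + 6r^2 - 16r - 96 = (r - 4)(r + 4)(r + 6).
All 3 eigenvalues are distinct, so Q is diagonalizable.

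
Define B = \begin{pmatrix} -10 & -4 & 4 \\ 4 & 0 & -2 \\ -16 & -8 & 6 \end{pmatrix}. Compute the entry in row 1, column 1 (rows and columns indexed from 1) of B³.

-40

Characteristic polynomial: s^3 + 4s^2 + 4s = s(s + 2)^2, so the eigenvalues are -2, -2, 0.
s=-2: eigenvector (1, 0, 2).
s=-2: eigenvector (0, 1, 1).
s=0: eigenvector (-2, 1, -4).
P = [[1, 0, -2], [0, 1, 1], [2, 1, -4]], D = diag(-2, -2, 0), P⁻¹ = [[5, 2, -2], [-2, 0, 1], [2, 1, -1]].
B³ = P·diag(-8, -8, 0)·P⁻¹ = [[-40, -16, 16], [16, 0, -8], [-64, -32, 24]].
The requested entry is -40.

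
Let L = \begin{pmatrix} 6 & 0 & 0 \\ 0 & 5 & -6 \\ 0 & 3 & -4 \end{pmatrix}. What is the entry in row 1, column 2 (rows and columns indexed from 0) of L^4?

Characteristic polynomial: t^3 - 7t^2 + 4t + 12 = (t - 6)(t - 2)(t + 1), so the eigenvalues are -1, 2, 6.
t=6: eigenvector (1, 0, 0).
t=2: eigenvector (0, 2, 1).
t=-1: eigenvector (0, -1, -1).
P = [[1, 0, 0], [0, 2, -1], [0, 1, -1]], D = diag(6, 2, -1), P⁻¹ = [[1, 0, 0], [0, 1, -1], [0, 1, -2]].
L⁴ = P·diag(1296, 16, 1)·P⁻¹ = [[1296, 0, 0], [0, 31, -30], [0, 15, -14]].
The requested entry is -30.

-30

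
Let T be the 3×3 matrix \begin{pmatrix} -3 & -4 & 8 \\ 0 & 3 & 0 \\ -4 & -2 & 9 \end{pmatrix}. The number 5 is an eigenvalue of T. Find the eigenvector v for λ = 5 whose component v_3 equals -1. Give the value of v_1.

-1

T − 5I = [[-8, -4, 8], [0, -2, 0], [-4, -2, 4]].
Solving (T − 5I)v = 0 gives the eigenspace spanned by (-1, 0, -1).
With v_3 = -1, v = (-1, 0, -1), so v_1 = -1.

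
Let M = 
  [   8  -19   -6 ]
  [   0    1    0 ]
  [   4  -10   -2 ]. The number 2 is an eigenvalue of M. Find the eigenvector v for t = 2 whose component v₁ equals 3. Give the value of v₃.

3

M − 2I = [[6, -19, -6], [0, -1, 0], [4, -10, -4]].
Solving (M − 2I)v = 0 gives the eigenspace spanned by (3, 0, 3).
With v₁ = 3, v = (3, 0, 3), so v₃ = 3.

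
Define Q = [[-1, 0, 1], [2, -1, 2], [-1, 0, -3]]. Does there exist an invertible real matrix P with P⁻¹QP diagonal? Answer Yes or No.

No

Characteristic polynomial: p(λ) = λ^3 + 5λ^2 + 8λ + 4 = (λ + 1)(λ + 2)^2.
λ = -2 has algebraic multiplicity 2; rank(Q + 2I) = 2, so geometric multiplicity = 1.
Geometric multiplicity < algebraic multiplicity, so Q is not diagonalizable.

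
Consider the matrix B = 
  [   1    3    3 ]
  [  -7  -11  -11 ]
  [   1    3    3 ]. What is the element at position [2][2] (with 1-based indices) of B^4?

Characteristic polynomial: λ^3 + 7λ^2 + 10λ = λ(λ + 2)(λ + 5), so the eigenvalues are -5, -2, 0.
λ=-2: eigenvector (1, -2, 1).
λ=-5: eigenvector (-1, 3, -1).
λ=0: eigenvector (0, -1, 1).
P = [[1, -1, 0], [-2, 3, -1], [1, -1, 1]], D = diag(-2, -5, 0), P⁻¹ = [[2, 1, 1], [1, 1, 1], [-1, 0, 1]].
B⁴ = P·diag(16, 625, 0)·P⁻¹ = [[-593, -609, -609], [1811, 1843, 1843], [-593, -609, -609]].
The requested entry is 1843.

1843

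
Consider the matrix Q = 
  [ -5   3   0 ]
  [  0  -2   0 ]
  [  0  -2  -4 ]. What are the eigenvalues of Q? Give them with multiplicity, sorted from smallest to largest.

Characteristic polynomial: p(μ) = μ^3 + 11μ^2 + 38μ + 40 = (μ + 2)(μ + 4)(μ + 5).
Roots (with multiplicity): -5, -4, -2.

-5, -4, -2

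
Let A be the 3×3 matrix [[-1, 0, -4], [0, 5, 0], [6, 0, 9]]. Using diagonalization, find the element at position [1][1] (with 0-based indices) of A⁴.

Characteristic polynomial: s^3 - 13s^2 + 55s - 75 = (s - 5)^2(s - 3), so the eigenvalues are 3, 5, 5.
s=3: eigenvector (1, 0, -1).
s=5: eigenvector (-2, 0, 3).
s=5: eigenvector (0, 1, 0).
P = [[1, -2, 0], [0, 0, 1], [-1, 3, 0]], D = diag(3, 5, 5), P⁻¹ = [[3, 0, 2], [1, 0, 1], [0, 1, 0]].
A⁴ = P·diag(81, 625, 625)·P⁻¹ = [[-1007, 0, -1088], [0, 625, 0], [1632, 0, 1713]].
The requested entry is 625.

625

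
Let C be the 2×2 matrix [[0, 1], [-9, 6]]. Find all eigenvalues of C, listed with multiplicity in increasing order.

Characteristic polynomial: p(μ) = μ^2 - 6μ + 9 = (μ - 3)^2.
Roots (with multiplicity): 3, 3.

3, 3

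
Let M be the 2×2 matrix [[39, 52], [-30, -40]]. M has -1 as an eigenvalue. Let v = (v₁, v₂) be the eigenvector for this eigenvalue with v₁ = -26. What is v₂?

20

M + 1I = [[40, 52], [-30, -39]].
Solving (M + 1I)v = 0 gives the eigenspace spanned by (-26, 20).
With v₁ = -26, v = (-26, 20), so v₂ = 20.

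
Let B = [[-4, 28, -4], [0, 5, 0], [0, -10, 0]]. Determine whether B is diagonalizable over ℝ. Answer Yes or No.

Characteristic polynomial: p(t) = t^3 - t^2 - 20t = t(t - 5)(t + 4).
All 3 eigenvalues are distinct, so B is diagonalizable.

Yes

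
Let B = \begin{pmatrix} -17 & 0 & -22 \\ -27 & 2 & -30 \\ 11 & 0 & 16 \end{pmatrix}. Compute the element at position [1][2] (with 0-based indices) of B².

Characteristic polynomial: s^3 - s^2 - 32s + 60 = (s - 5)(s - 2)(s + 6), so the eigenvalues are -6, 2, 5.
s=5: eigenvector (-1, -1, 1).
s=2: eigenvector (0, 1, 0).
s=-6: eigenvector (2, 3, -1).
P = [[-1, 0, 2], [-1, 1, 3], [1, 0, -1]], D = diag(5, 2, -6), P⁻¹ = [[1, 0, 2], [-2, 1, -1], [1, 0, 1]].
B² = P·diag(25, 4, 36)·P⁻¹ = [[47, 0, 22], [75, 4, 54], [-11, 0, 14]].
The requested entry is 54.

54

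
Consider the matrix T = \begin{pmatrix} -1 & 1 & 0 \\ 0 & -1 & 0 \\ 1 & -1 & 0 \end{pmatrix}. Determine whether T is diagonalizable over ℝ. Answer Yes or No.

No

Characteristic polynomial: p(μ) = μ^3 + 2μ^2 + μ = μ(μ + 1)^2.
μ = -1 has algebraic multiplicity 2; rank(T + 1I) = 2, so geometric multiplicity = 1.
Geometric multiplicity < algebraic multiplicity, so T is not diagonalizable.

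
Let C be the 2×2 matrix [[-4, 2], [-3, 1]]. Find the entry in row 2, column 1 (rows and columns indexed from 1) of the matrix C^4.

Characteristic polynomial: t^2 + 3t + 2 = (t + 1)(t + 2), so the eigenvalues are -2, -1.
t=-1: eigenvector (2, 3).
t=-2: eigenvector (1, 1).
P = [[2, 1], [3, 1]], D = diag(-1, -2), P⁻¹ = [[-1, 1], [3, -2]].
C⁴ = P·diag(1, 16)·P⁻¹ = [[46, -30], [45, -29]].
The requested entry is 45.

45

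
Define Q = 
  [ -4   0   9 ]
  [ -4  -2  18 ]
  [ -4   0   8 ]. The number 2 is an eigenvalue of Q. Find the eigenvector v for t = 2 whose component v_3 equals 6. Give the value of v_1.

9

Q − 2I = [[-6, 0, 9], [-4, -4, 18], [-4, 0, 6]].
Solving (Q − 2I)v = 0 gives the eigenspace spanned by (9, 18, 6).
With v_3 = 6, v = (9, 18, 6), so v_1 = 9.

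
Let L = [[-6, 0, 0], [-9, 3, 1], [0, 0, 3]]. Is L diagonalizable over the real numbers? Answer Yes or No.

No

Characteristic polynomial: p(λ) = λ^3 - 27λ + 54 = (λ - 3)^2(λ + 6).
λ = 3 has algebraic multiplicity 2; rank(L − 3I) = 2, so geometric multiplicity = 1.
Geometric multiplicity < algebraic multiplicity, so L is not diagonalizable.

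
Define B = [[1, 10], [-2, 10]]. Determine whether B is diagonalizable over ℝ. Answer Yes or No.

Characteristic polynomial: p(r) = r^2 - 11r + 30 = (r - 6)(r - 5).
All 2 eigenvalues are distinct, so B is diagonalizable.

Yes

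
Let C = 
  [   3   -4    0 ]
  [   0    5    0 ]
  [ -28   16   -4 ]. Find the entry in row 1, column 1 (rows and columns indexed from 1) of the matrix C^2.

Characteristic polynomial: t^3 - 4t^2 - 17t + 60 = (t - 5)(t - 3)(t + 4), so the eigenvalues are -4, 3, 5.
t=3: eigenvector (1, 0, -4).
t=5: eigenvector (-2, 1, 8).
t=-4: eigenvector (0, 0, 1).
P = [[1, -2, 0], [0, 1, 0], [-4, 8, 1]], D = diag(3, 5, -4), P⁻¹ = [[1, 2, 0], [0, 1, 0], [4, 0, 1]].
C² = P·diag(9, 25, 16)·P⁻¹ = [[9, -32, 0], [0, 25, 0], [28, 128, 16]].
The requested entry is 9.

9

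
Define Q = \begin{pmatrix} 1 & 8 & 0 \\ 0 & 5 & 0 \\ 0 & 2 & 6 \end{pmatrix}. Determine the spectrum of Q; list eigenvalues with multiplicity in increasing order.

Characteristic polynomial: p(μ) = μ^3 - 12μ^2 + 41μ - 30 = (μ - 6)(μ - 5)(μ - 1).
Roots (with multiplicity): 1, 5, 6.

1, 5, 6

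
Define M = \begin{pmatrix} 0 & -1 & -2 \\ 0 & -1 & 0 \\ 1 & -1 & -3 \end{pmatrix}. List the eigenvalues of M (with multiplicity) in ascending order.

Characteristic polynomial: p(s) = s^3 + 4s^2 + 5s + 2 = (s + 1)^2(s + 2).
Roots (with multiplicity): -2, -1, -1.

-2, -1, -1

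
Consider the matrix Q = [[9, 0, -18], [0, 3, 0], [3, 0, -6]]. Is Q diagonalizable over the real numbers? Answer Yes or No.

Characteristic polynomial: p(μ) = μ^3 - 6μ^2 + 9μ = μ(μ - 3)^2.
μ = 3 has algebraic multiplicity 2; rank(Q − 3I) = 1, so geometric multiplicity = 2.
Every eigenvalue has geometric = algebraic multiplicity, so Q is diagonalizable.

Yes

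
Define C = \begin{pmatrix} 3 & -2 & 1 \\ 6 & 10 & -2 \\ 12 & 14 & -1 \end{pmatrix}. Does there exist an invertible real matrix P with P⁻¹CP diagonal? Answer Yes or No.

No

Characteristic polynomial: p(μ) = μ^3 - 12μ^2 + 45μ - 54 = (μ - 6)(μ - 3)^2.
μ = 3 has algebraic multiplicity 2; rank(C − 3I) = 2, so geometric multiplicity = 1.
Geometric multiplicity < algebraic multiplicity, so C is not diagonalizable.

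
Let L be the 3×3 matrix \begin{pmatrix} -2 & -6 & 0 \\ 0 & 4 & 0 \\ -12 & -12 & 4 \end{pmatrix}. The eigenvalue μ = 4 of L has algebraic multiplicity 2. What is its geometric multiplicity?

2

L − 4I = [[-6, -6, 0], [0, 0, 0], [-12, -12, 0]].
This matrix has rank 1, so its null space has dimension 3 − 1 = 2.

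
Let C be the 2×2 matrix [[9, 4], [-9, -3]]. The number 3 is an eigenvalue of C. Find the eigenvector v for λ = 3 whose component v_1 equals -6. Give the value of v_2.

9

C − 3I = [[6, 4], [-9, -6]].
Solving (C − 3I)v = 0 gives the eigenspace spanned by (-6, 9).
With v_1 = -6, v = (-6, 9), so v_2 = 9.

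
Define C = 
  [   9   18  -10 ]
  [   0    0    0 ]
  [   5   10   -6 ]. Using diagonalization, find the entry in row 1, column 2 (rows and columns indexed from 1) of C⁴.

1022

Characteristic polynomial: λ^3 - 3λ^2 - 4λ = λ(λ - 4)(λ + 1), so the eigenvalues are -1, 0, 4.
λ=4: eigenvector (2, 0, 1).
λ=0: eigenvector (-2, 1, 0).
λ=-1: eigenvector (1, 0, 1).
P = [[2, -2, 1], [0, 1, 0], [1, 0, 1]], D = diag(4, 0, -1), P⁻¹ = [[1, 2, -1], [0, 1, 0], [-1, -2, 2]].
C⁴ = P·diag(256, 0, 1)·P⁻¹ = [[511, 1022, -510], [0, 0, 0], [255, 510, -254]].
The requested entry is 1022.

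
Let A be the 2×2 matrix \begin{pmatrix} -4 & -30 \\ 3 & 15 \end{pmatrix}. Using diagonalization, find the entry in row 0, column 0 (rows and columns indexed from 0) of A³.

-694

Characteristic polynomial: λ^2 - 11λ + 30 = (λ - 6)(λ - 5), so the eigenvalues are 5, 6.
λ=5: eigenvector (10, -3).
λ=6: eigenvector (-3, 1).
P = [[10, -3], [-3, 1]], D = diag(5, 6), P⁻¹ = [[1, 3], [3, 10]].
A³ = P·diag(125, 216)·P⁻¹ = [[-694, -2730], [273, 1035]].
The requested entry is -694.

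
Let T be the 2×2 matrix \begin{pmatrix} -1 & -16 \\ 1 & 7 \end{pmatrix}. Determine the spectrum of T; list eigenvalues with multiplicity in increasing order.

3, 3

Characteristic polynomial: p(μ) = μ^2 - 6μ + 9 = (μ - 3)^2.
Roots (with multiplicity): 3, 3.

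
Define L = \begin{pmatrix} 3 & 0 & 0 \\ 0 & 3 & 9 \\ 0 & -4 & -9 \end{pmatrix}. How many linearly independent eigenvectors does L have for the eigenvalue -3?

1

L + 3I = [[6, 0, 0], [0, 6, 9], [0, -4, -6]].
This matrix has rank 2, so its null space has dimension 3 − 2 = 1.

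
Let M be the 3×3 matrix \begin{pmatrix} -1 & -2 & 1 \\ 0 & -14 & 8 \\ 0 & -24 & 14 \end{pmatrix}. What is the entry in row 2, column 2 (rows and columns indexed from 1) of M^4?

16

Characteristic polynomial: λ^3 + λ^2 - 4λ - 4 = (λ - 2)(λ + 1)(λ + 2), so the eigenvalues are -2, -1, 2.
λ=-1: eigenvector (1, 0, 0).
λ=-2: eigenvector (-1, -2, -3).
λ=2: eigenvector (0, 1, 2).
P = [[1, -1, 0], [0, -2, 1], [0, -3, 2]], D = diag(-1, -2, 2), P⁻¹ = [[1, -2, 1], [0, -2, 1], [0, -3, 2]].
M⁴ = P·diag(1, 16, 16)·P⁻¹ = [[1, 30, -15], [0, 16, 0], [0, 0, 16]].
The requested entry is 16.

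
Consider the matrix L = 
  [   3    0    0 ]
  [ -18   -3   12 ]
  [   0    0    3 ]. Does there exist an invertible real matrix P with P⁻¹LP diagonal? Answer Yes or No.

Yes

Characteristic polynomial: p(s) = s^3 - 3s^2 - 9s + 27 = (s - 3)^2(s + 3).
s = 3 has algebraic multiplicity 2; rank(L − 3I) = 1, so geometric multiplicity = 2.
Every eigenvalue has geometric = algebraic multiplicity, so L is diagonalizable.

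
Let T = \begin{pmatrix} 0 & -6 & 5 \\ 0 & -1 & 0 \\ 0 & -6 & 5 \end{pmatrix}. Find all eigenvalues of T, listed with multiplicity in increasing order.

Characteristic polynomial: p(s) = s^3 - 4s^2 - 5s = s(s - 5)(s + 1).
Roots (with multiplicity): -1, 0, 5.

-1, 0, 5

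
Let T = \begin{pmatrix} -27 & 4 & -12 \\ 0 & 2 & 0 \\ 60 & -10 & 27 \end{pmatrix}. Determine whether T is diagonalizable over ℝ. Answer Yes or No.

Yes

Characteristic polynomial: p(s) = s^3 - 2s^2 - 9s + 18 = (s - 3)(s - 2)(s + 3).
All 3 eigenvalues are distinct, so T is diagonalizable.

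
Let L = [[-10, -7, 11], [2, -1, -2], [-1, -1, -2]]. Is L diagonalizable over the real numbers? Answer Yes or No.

Characteristic polynomial: p(t) = t^3 + 13t^2 + 55t + 75 = (t + 3)(t + 5)^2.
t = -5 has algebraic multiplicity 2; rank(L + 5I) = 2, so geometric multiplicity = 1.
Geometric multiplicity < algebraic multiplicity, so L is not diagonalizable.

No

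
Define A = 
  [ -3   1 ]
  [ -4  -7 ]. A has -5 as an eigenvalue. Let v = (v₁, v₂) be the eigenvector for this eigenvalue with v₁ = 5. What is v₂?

-10

A + 5I = [[2, 1], [-4, -2]].
Solving (A + 5I)v = 0 gives the eigenspace spanned by (5, -10).
With v₁ = 5, v = (5, -10), so v₂ = -10.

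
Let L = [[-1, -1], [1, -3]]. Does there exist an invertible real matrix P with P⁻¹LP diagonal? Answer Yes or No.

No

Characteristic polynomial: p(s) = s^2 + 4s + 4 = (s + 2)^2.
s = -2 has algebraic multiplicity 2; rank(L + 2I) = 1, so geometric multiplicity = 1.
Geometric multiplicity < algebraic multiplicity, so L is not diagonalizable.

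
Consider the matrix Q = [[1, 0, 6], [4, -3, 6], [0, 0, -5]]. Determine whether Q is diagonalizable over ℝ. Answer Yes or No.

Yes

Characteristic polynomial: p(s) = s^3 + 7s^2 + 7s - 15 = (s - 1)(s + 3)(s + 5).
All 3 eigenvalues are distinct, so Q is diagonalizable.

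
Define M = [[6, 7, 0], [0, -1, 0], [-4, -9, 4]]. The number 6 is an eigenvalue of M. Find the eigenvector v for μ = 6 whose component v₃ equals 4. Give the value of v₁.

-2

M − 6I = [[0, 7, 0], [0, -7, 0], [-4, -9, -2]].
Solving (M − 6I)v = 0 gives the eigenspace spanned by (-2, 0, 4).
With v₃ = 4, v = (-2, 0, 4), so v₁ = -2.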